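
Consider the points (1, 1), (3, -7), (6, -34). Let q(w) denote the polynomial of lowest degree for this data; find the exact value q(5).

-23

Using Newton's divided-difference form:
q[1,3] = (-7 - 1) / (3 - 1) = -4
q[3,6] = (-34 - (-7)) / (6 - 3) = -9
q[1,3,6] = (-9 - (-4)) / (6 - 1) = -1
q(5) = 1 + (-4)·(4) + (-1)·(4)·(2) = -23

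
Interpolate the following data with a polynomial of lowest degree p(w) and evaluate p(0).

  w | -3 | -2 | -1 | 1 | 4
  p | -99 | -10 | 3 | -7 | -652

0

L_0(0) = (2)·(1)·(-1)·(-4)/[(-1)·(-2)·(-4)·(-7)] = 1/7
L_1(0) = (3)·(1)·(-1)·(-4)/[(1)·(-1)·(-3)·(-6)] = -2/3
L_2(0) = (3)·(2)·(-1)·(-4)/[(2)·(1)·(-2)·(-5)] = 6/5
L_3(0) = (3)·(2)·(1)·(-4)/[(4)·(3)·(2)·(-3)] = 1/3
L_4(0) = (3)·(2)·(1)·(-1)/[(7)·(6)·(5)·(3)] = -1/105
Sum: (-99)·(1/7) + (-10)·(-2/3) + 3·(6/5) + (-7)·(1/3) + (-652)·(-1/105) = 0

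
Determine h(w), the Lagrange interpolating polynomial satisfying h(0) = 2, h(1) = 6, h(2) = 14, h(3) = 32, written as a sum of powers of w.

h(w) = w^3 - w^2 + 4w + 2

Build the Lagrange basis polynomials:
L_0(w) = (w - 1)(w - 2)(w - 3) / [-6] = -(1/6)w^3 + w^2 - (11/6)w + 1
L_1(w) = w(w - 2)(w - 3) / [2] = (1/2)w^3 - (5/2)w^2 + 3w
L_2(w) = w(w - 1)(w - 3) / [-2] = -(1/2)w^3 + 2w^2 - (3/2)w
L_3(w) = w(w - 1)(w - 2) / [6] = (1/6)w^3 - (1/2)w^2 + (1/3)w
h(w) = 2·L_0 + 6·L_1 + 14·L_2 + 32·L_3
  2·L_0(w) = -(1/3)w^3 + 2w^2 - (11/3)w + 2
  6·L_1(w) = 3w^3 - 15w^2 + 18w
  14·L_2(w) = -7w^3 + 28w^2 - 21w
  32·L_3(w) = (16/3)w^3 - 16w^2 + (32/3)w
Adding term by term: w^3 - w^2 + 4w + 2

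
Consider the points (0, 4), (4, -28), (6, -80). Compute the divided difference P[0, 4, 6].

P[0,4] = (-28 - 4) / (4 - 0) = -8
P[4,6] = (-80 - (-28)) / (6 - 4) = -26
P[0,4,6] = (-26 - (-8)) / (6 - 0) = -3

-3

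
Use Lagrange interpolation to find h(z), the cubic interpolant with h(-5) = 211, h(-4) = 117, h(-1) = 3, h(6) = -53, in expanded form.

Build the Lagrange basis polynomials:
L_0(z) = (z + 4)(z + 1)(z - 6) / [-44] = -(1/44)z^3 + (1/44)z^2 + (13/22)z + 6/11
L_1(z) = (z + 5)(z + 1)(z - 6) / [30] = (1/30)z^3 - (31/30)z - 1
L_2(z) = (z + 5)(z + 4)(z - 6) / [-84] = -(1/84)z^3 - (1/28)z^2 + (17/42)z + 10/7
L_3(z) = (z + 5)(z + 4)(z + 1) / [770] = (1/770)z^3 + (1/77)z^2 + (29/770)z + 2/77
h(z) = 211·L_0 + 117·L_1 + 3·L_2 + (-53)·L_3
  211·L_0(z) = -(211/44)z^3 + (211/44)z^2 + (2743/22)z + 1266/11
  117·L_1(z) = (39/10)z^3 - (1209/10)z - 117
  3·L_2(z) = -(1/28)z^3 - (3/28)z^2 + (17/14)z + 30/7
  (-53)·L_3(z) = -(53/770)z^3 - (53/77)z^2 - (1537/770)z - 106/77
Adding term by term: -z^3 + 4z^2 + 3z + 1

h(z) = -z^3 + 4z^2 + 3z + 1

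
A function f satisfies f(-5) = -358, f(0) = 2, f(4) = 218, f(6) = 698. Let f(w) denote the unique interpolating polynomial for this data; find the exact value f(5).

Evaluate each Lagrange basis at w = 5:
L_0(5) = (5)·(1)·(-1)/[(-5)·(-9)·(-11)] = 1/99
L_1(5) = (10)·(1)·(-1)/[(5)·(-4)·(-6)] = -1/12
L_2(5) = (10)·(5)·(-1)/[(9)·(4)·(-2)] = 25/36
L_3(5) = (10)·(5)·(1)/[(11)·(6)·(2)] = 25/66
Sum: (-358)·(1/99) + 2·(-1/12) + 218·(25/36) + 698·(25/66) = 412

412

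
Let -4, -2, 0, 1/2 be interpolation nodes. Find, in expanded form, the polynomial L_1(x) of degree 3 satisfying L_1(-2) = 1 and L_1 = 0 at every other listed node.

L_1(x) = (1/10)x^3 + (7/20)x^2 - (1/5)x

L_1(x) = (x + 4)x(x - 1/2) / [(2)·(-2)·(-5/2)]
       = (x^3 + (7/2)x^2 - 2x) / (10)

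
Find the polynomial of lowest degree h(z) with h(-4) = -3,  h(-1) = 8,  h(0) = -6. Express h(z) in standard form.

h(z) = -(53/12)z^2 - (221/12)z - 6

L_0(z) = (z + 1)z / [12] = (1/12)z^2 + (1/12)z
L_1(z) = (z + 4)z / [-3] = -(1/3)z^2 - (4/3)z
L_2(z) = (z + 4)(z + 1) / [4] = (1/4)z^2 + (5/4)z + 1
h(z) = (-3)·L_0 + 8·L_1 + (-6)·L_2
  (-3)·L_0(z) = -(1/4)z^2 - (1/4)z
  8·L_1(z) = -(8/3)z^2 - (32/3)z
  (-6)·L_2(z) = -(3/2)z^2 - (15/2)z - 6
Adding term by term: -(53/12)z^2 - (221/12)z - 6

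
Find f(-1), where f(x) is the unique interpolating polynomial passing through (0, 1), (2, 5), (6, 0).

-21/8

L_0(-1) = (-3)·(-7)/[(-2)·(-6)] = 7/4
L_1(-1) = (-1)·(-7)/[(2)·(-4)] = -7/8
L_2(-1) = (-1)·(-3)/[(6)·(4)] = 1/8
Sum: 1·(7/4) + 5·(-7/8) + 0 = -21/8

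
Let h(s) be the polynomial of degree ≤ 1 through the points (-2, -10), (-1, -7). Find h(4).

Evaluate each Lagrange basis at s = 4:
L_0(4) = (5)/[(-1)] = -5
L_1(4) = (6)/[(1)] = 6
Sum: (-10)·(-5) + (-7)·(6) = 8

8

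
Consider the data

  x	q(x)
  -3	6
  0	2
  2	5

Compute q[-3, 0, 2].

17/30

q[-3,0] = (2 - 6) / (0 - (-3)) = -4/3
q[0,2] = (5 - 2) / (2 - 0) = 3/2
q[-3,0,2] = (3/2 - (-4/3)) / (2 - (-3)) = 17/30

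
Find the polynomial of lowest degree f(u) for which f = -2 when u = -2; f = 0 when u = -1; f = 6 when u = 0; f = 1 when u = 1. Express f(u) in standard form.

f(u) = -(5/2)u^3 - (11/2)u^2 + 3u + 6

Build the Lagrange basis polynomials:
L_0(u) = (u + 1)u(u - 1) / [-6] = -(1/6)u^3 + (1/6)u
L_1(u) = (u + 2)u(u - 1) / [2] = (1/2)u^3 + (1/2)u^2 - u
L_2(u) = (u + 2)(u + 1)(u - 1) / [-2] = -(1/2)u^3 - u^2 + (1/2)u + 1
L_3(u) = (u + 2)(u + 1)u / [6] = (1/6)u^3 + (1/2)u^2 + (1/3)u
f(u) = (-2)·L_0 + 0·L_1 + 6·L_2 + 1·L_3
  (-2)·L_0(u) = (1/3)u^3 - (1/3)u
  0·L_1(u) = 0
  6·L_2(u) = -3u^3 - 6u^2 + 3u + 6
  1·L_3(u) = (1/6)u^3 + (1/2)u^2 + (1/3)u
Adding term by term: -(5/2)u^3 - (11/2)u^2 + 3u + 6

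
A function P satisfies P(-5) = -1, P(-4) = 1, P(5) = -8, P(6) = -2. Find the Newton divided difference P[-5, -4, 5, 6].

1/11

P[-5,-4] = (1 - (-1)) / (-4 - (-5)) = 2
P[-4,5] = (-8 - 1) / (5 - (-4)) = -1
P[5,6] = (-2 - (-8)) / (6 - 5) = 6
P[-5,-4,5] = (-1 - 2) / (5 - (-5)) = -3/10
P[-4,5,6] = (6 - (-1)) / (6 - (-4)) = 7/10
P[-5,-4,5,6] = (7/10 - (-3/10)) / (6 - (-5)) = 1/11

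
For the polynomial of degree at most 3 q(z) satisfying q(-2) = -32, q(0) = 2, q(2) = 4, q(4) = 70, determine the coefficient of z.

1

Build the Lagrange basis polynomials:
L_0(z) = z(z - 2)(z - 4) / [-48] = -(1/48)z^3 + (1/8)z^2 - (1/6)z
L_1(z) = (z + 2)(z - 2)(z - 4) / [16] = (1/16)z^3 - (1/4)z^2 - (1/4)z + 1
L_2(z) = (z + 2)z(z - 4) / [-16] = -(1/16)z^3 + (1/8)z^2 + (1/2)z
L_3(z) = (z + 2)z(z - 2) / [48] = (1/48)z^3 - (1/12)z
q(z) = (-32)·L_0 + 2·L_1 + 4·L_2 + 70·L_3
Only the coefficient of z is needed; take it from each L_i and combine:
(-32)·(-1/6) + 2·(-1/4) + 4·(1/2) + 70·(-1/12) = 1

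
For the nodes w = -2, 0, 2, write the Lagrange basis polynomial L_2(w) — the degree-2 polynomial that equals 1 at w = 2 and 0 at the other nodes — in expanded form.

L_2(w) = (1/8)w^2 + (1/4)w

L_2(w) = (w + 2)w / [(4)·(2)]
       = (w^2 + 2w) / (8)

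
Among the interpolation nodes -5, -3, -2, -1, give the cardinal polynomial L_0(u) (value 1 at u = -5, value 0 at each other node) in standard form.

L_0(u) = -(1/24)u^3 - (1/4)u^2 - (11/24)u - 1/4

L_0(u) = (u + 3)(u + 2)(u + 1) / [(-2)·(-3)·(-4)]
       = (u^3 + 6u^2 + 11u + 6) / (-24)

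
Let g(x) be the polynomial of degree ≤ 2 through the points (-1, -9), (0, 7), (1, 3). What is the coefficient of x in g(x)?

6

Build the Lagrange basis polynomials:
L_0(x) = x(x - 1) / [2] = (1/2)x^2 - (1/2)x
L_1(x) = (x + 1)(x - 1) / [-1] = -x^2 + 1
L_2(x) = (x + 1)x / [2] = (1/2)x^2 + (1/2)x
g(x) = (-9)·L_0 + 7·L_1 + 3·L_2
Only the coefficient of x is needed; take it from each L_i and combine:
(-9)·(-1/2) + 7·(0) + 3·(1/2) = 6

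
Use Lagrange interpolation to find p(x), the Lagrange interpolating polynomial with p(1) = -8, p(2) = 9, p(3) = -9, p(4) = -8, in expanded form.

Build the Lagrange basis polynomials:
L_0(x) = (x - 2)(x - 3)(x - 4) / [-6] = -(1/6)x^3 + (3/2)x^2 - (13/3)x + 4
L_1(x) = (x - 1)(x - 3)(x - 4) / [2] = (1/2)x^3 - 4x^2 + (19/2)x - 6
L_2(x) = (x - 1)(x - 2)(x - 4) / [-2] = -(1/2)x^3 + (7/2)x^2 - 7x + 4
L_3(x) = (x - 1)(x - 2)(x - 3) / [6] = (1/6)x^3 - x^2 + (11/6)x - 1
p(x) = (-8)·L_0 + 9·L_1 + (-9)·L_2 + (-8)·L_3
  (-8)·L_0(x) = (4/3)x^3 - 12x^2 + (104/3)x - 32
  9·L_1(x) = (9/2)x^3 - 36x^2 + (171/2)x - 54
  (-9)·L_2(x) = (9/2)x^3 - (63/2)x^2 + 63x - 36
  (-8)·L_3(x) = -(4/3)x^3 + 8x^2 - (44/3)x + 8
Adding term by term: 9x^3 - (143/2)x^2 + (337/2)x - 114

p(x) = 9x^3 - (143/2)x^2 + (337/2)x - 114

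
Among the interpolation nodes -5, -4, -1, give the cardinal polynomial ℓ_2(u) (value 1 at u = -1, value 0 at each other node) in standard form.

ℓ_2(u) = (u + 5)(u + 4) / [(4)·(3)]
       = (u^2 + 9u + 20) / (12)

ℓ_2(u) = (1/12)u^2 + (3/4)u + 5/3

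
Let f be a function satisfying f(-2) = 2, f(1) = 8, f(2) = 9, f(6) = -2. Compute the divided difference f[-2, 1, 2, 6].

f[-2,1] = (8 - 2) / (1 - (-2)) = 2
f[1,2] = (9 - 8) / (2 - 1) = 1
f[2,6] = (-2 - 9) / (6 - 2) = -11/4
f[-2,1,2] = (1 - 2) / (2 - (-2)) = -1/4
f[1,2,6] = (-11/4 - 1) / (6 - 1) = -3/4
f[-2,1,2,6] = (-3/4 - (-1/4)) / (6 - (-2)) = -1/16

-1/16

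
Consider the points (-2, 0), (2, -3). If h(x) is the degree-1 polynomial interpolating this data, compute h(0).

Evaluate each Lagrange basis at x = 0:
L_0(0) = (-2)/[(-4)] = 1/2
L_1(0) = (2)/[(4)] = 1/2
Sum: 0 + (-3)·(1/2) = -3/2

-3/2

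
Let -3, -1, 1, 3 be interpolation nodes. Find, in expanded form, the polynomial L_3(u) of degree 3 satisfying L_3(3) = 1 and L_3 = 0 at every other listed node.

L_3(u) = (u + 3)(u + 1)(u - 1) / [(6)·(4)·(2)]
       = (u^3 + 3u^2 - u - 3) / (48)

L_3(u) = (1/48)u^3 + (1/16)u^2 - (1/48)u - 1/16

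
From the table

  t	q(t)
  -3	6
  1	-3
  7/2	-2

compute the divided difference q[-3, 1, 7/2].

53/130

q[-3,1] = (-3 - 6) / (1 - (-3)) = -9/4
q[1,7/2] = (-2 - (-3)) / (7/2 - 1) = 2/5
q[-3,1,7/2] = (2/5 - (-9/4)) / (7/2 - (-3)) = 53/130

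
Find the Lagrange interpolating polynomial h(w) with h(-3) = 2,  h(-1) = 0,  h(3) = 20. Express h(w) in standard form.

h(w) = w^2 + 3w + 2

Build the Lagrange basis polynomials:
L_0(w) = (w + 1)(w - 3) / [12] = (1/12)w^2 - (1/6)w - 1/4
L_1(w) = (w + 3)(w - 3) / [-8] = -(1/8)w^2 + 9/8
L_2(w) = (w + 3)(w + 1) / [24] = (1/24)w^2 + (1/6)w + 1/8
h(w) = 2·L_0 + 0·L_1 + 20·L_2
  2·L_0(w) = (1/6)w^2 - (1/3)w - 1/2
  0·L_1(w) = 0
  20·L_2(w) = (5/6)w^2 + (10/3)w + 5/2
Adding term by term: w^2 + 3w + 2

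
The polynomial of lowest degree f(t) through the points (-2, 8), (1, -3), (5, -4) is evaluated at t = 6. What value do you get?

Using Newton's divided-difference form:
f[-2,1] = (-3 - 8) / (1 - (-2)) = -11/3
f[1,5] = (-4 - (-3)) / (5 - 1) = -1/4
f[-2,1,5] = (-1/4 - (-11/3)) / (5 - (-2)) = 41/84
f(6) = 8 + (-11/3)·(8) + (41/84)·(8)·(5) = -38/21

-38/21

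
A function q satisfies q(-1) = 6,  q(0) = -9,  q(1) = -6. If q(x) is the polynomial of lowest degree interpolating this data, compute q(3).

54

Using Newton's divided-difference form:
q[-1,0] = (-9 - 6) / (0 - (-1)) = -15
q[0,1] = (-6 - (-9)) / (1 - 0) = 3
q[-1,0,1] = (3 - (-15)) / (1 - (-1)) = 9
q(3) = 6 + (-15)·(4) + 9·(4)·(3) = 54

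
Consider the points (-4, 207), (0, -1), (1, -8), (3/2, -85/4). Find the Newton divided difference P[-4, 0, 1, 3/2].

P[-4,0] = (-1 - 207) / (0 - (-4)) = -52
P[0,1] = (-8 - (-1)) / (1 - 0) = -7
P[1,3/2] = (-85/4 - (-8)) / (3/2 - 1) = -53/2
P[-4,0,1] = (-7 - (-52)) / (1 - (-4)) = 9
P[0,1,3/2] = (-53/2 - (-7)) / (3/2 - 0) = -13
P[-4,0,1,3/2] = (-13 - 9) / (3/2 - (-4)) = -4

-4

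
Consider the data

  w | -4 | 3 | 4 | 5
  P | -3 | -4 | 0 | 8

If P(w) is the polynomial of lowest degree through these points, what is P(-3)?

2/3

L_0(-3) = (-6)·(-7)·(-8)/[(-7)·(-8)·(-9)] = 2/3
L_1(-3) = (1)·(-7)·(-8)/[(7)·(-1)·(-2)] = 4
L_2(-3) = (1)·(-6)·(-8)/[(8)·(1)·(-1)] = -6
L_3(-3) = (1)·(-6)·(-7)/[(9)·(2)·(1)] = 7/3
Sum: (-3)·(2/3) + (-4)·(4) + 0 + 8·(7/3) = 2/3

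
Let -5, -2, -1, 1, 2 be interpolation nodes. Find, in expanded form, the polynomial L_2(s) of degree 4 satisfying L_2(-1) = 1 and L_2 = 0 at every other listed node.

L_2(s) = (1/24)s^4 + (1/6)s^3 - (3/8)s^2 - (2/3)s + 5/6

L_2(s) = (s + 5)(s + 2)(s - 1)(s - 2) / [(4)·(1)·(-2)·(-3)]
       = (s^4 + 4s^3 - 9s^2 - 16s + 20) / (24)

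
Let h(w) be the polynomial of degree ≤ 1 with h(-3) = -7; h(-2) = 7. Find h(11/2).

Evaluate each Lagrange basis at w = 11/2:
L_0(11/2) = (15/2)/[(-1)] = -15/2
L_1(11/2) = (17/2)/[(1)] = 17/2
Sum: (-7)·(-15/2) + 7·(17/2) = 112

112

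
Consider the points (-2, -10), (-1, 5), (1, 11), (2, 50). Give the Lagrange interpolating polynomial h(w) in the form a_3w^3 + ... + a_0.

h(w) = 4w^3 + 4w^2 - w + 4

Build the Lagrange basis polynomials:
L_0(w) = (w + 1)(w - 1)(w - 2) / [-12] = -(1/12)w^3 + (1/6)w^2 + (1/12)w - 1/6
L_1(w) = (w + 2)(w - 1)(w - 2) / [6] = (1/6)w^3 - (1/6)w^2 - (2/3)w + 2/3
L_2(w) = (w + 2)(w + 1)(w - 2) / [-6] = -(1/6)w^3 - (1/6)w^2 + (2/3)w + 2/3
L_3(w) = (w + 2)(w + 1)(w - 1) / [12] = (1/12)w^3 + (1/6)w^2 - (1/12)w - 1/6
h(w) = (-10)·L_0 + 5·L_1 + 11·L_2 + 50·L_3
  (-10)·L_0(w) = (5/6)w^3 - (5/3)w^2 - (5/6)w + 5/3
  5·L_1(w) = (5/6)w^3 - (5/6)w^2 - (10/3)w + 10/3
  11·L_2(w) = -(11/6)w^3 - (11/6)w^2 + (22/3)w + 22/3
  50·L_3(w) = (25/6)w^3 + (25/3)w^2 - (25/6)w - 25/3
Adding term by term: 4w^3 + 4w^2 - w + 4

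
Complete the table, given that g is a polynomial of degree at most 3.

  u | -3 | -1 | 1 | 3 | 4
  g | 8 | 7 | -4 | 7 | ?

123/4

The 4 known values determine g uniquely (degree ≤ 3).
Evaluate each Lagrange basis at u = 4:
L_0(4) = (5)·(3)·(1)/[(-2)·(-4)·(-6)] = -5/16
L_1(4) = (7)·(3)·(1)/[(2)·(-2)·(-4)] = 21/16
L_2(4) = (7)·(5)·(1)/[(4)·(2)·(-2)] = -35/16
L_3(4) = (7)·(5)·(3)/[(6)·(4)·(2)] = 35/16
Sum: 8·(-5/16) + 7·(21/16) + (-4)·(-35/16) + 7·(35/16) = 123/4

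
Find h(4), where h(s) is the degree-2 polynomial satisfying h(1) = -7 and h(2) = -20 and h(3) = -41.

-70

Using Newton's divided-difference form:
h[1,2] = (-20 - (-7)) / (2 - 1) = -13
h[2,3] = (-41 - (-20)) / (3 - 2) = -21
h[1,2,3] = (-21 - (-13)) / (3 - 1) = -4
h(4) = -7 + (-13)·(3) + (-4)·(3)·(2) = -70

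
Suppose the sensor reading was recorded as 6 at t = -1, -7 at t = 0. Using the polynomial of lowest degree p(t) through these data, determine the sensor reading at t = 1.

-20

Evaluate each Lagrange basis at t = 1:
L_0(1) = (1)/[(-1)] = -1
L_1(1) = (2)/[(1)] = 2
Sum: 6·(-1) + (-7)·(2) = -20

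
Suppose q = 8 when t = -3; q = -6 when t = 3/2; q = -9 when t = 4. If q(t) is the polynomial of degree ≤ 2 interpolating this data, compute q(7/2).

-2732/315

Evaluate each Lagrange basis at t = 7/2:
L_0(7/2) = (2)·(-1/2)/[(-9/2)·(-7)] = -2/63
L_1(7/2) = (13/2)·(-1/2)/[(9/2)·(-5/2)] = 13/45
L_2(7/2) = (13/2)·(2)/[(7)·(5/2)] = 26/35
Sum: 8·(-2/63) + (-6)·(13/45) + (-9)·(26/35) = -2732/315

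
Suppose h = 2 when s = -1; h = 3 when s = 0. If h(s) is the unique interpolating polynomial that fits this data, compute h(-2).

Evaluate each Lagrange basis at s = -2:
L_0(-2) = (-2)/[(-1)] = 2
L_1(-2) = (-1)/[(1)] = -1
Sum: 2·(2) + 3·(-1) = 1

1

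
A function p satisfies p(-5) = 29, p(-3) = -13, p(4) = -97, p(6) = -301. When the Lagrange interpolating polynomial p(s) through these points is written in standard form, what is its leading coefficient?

The leading coefficient equals the top divided difference p[-5,-3,4,6].
p[-5,-3] = (-13 - 29) / (-3 - (-5)) = -21
p[-3,4] = (-97 - (-13)) / (4 - (-3)) = -12
p[4,6] = (-301 - (-97)) / (6 - 4) = -102
p[-5,-3,4] = (-12 - (-21)) / (4 - (-5)) = 1
p[-3,4,6] = (-102 - (-12)) / (6 - (-3)) = -10
p[-5,-3,4,6] = (-10 - 1) / (6 - (-5)) = -1

-1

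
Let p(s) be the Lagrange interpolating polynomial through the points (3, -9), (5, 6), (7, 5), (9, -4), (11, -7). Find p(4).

Evaluate each Lagrange basis at s = 4:
L_0(4) = (-1)·(-3)·(-5)·(-7)/[(-2)·(-4)·(-6)·(-8)] = 35/128
L_1(4) = (1)·(-3)·(-5)·(-7)/[(2)·(-2)·(-4)·(-6)] = 35/32
L_2(4) = (1)·(-1)·(-5)·(-7)/[(4)·(2)·(-2)·(-4)] = -35/64
L_3(4) = (1)·(-1)·(-3)·(-7)/[(6)·(4)·(2)·(-2)] = 7/32
L_4(4) = (1)·(-1)·(-3)·(-5)/[(8)·(6)·(4)·(2)] = -5/128
Sum: (-9)·(35/128) + 6·(35/32) + 5·(-35/64) + (-4)·(7/32) + (-7)·(-5/128) = 49/64

49/64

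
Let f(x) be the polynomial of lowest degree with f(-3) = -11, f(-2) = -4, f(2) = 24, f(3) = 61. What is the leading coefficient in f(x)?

The leading coefficient equals the top divided difference f[-3,-2,2,3].
f[-3,-2] = (-4 - (-11)) / (-2 - (-3)) = 7
f[-2,2] = (24 - (-4)) / (2 - (-2)) = 7
f[2,3] = (61 - 24) / (3 - 2) = 37
f[-3,-2,2] = (7 - 7) / (2 - (-3)) = 0
f[-2,2,3] = (37 - 7) / (3 - (-2)) = 6
f[-3,-2,2,3] = (6 - 0) / (3 - (-3)) = 1

1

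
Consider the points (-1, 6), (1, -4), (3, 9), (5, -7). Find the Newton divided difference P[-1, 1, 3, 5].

-13/12

P[-1,1] = (-4 - 6) / (1 - (-1)) = -5
P[1,3] = (9 - (-4)) / (3 - 1) = 13/2
P[3,5] = (-7 - 9) / (5 - 3) = -8
P[-1,1,3] = (13/2 - (-5)) / (3 - (-1)) = 23/8
P[1,3,5] = (-8 - 13/2) / (5 - 1) = -29/8
P[-1,1,3,5] = (-29/8 - 23/8) / (5 - (-1)) = -13/12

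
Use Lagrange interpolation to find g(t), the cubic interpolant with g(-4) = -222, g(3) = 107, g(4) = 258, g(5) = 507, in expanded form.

Build the Lagrange basis polynomials:
L_0(t) = (t - 3)(t - 4)(t - 5) / [-504] = -(1/504)t^3 + (1/42)t^2 - (47/504)t + 5/42
L_1(t) = (t + 4)(t - 4)(t - 5) / [14] = (1/14)t^3 - (5/14)t^2 - (8/7)t + 40/7
L_2(t) = (t + 4)(t - 3)(t - 5) / [-8] = -(1/8)t^3 + (1/2)t^2 + (17/8)t - 15/2
L_3(t) = (t + 4)(t - 3)(t - 4) / [18] = (1/18)t^3 - (1/6)t^2 - (8/9)t + 8/3
g(t) = (-222)·L_0 + 107·L_1 + 258·L_2 + 507·L_3
  (-222)·L_0(t) = (37/84)t^3 - (37/7)t^2 + (1739/84)t - 185/7
  107·L_1(t) = (107/14)t^3 - (535/14)t^2 - (856/7)t + 4280/7
  258·L_2(t) = -(129/4)t^3 + 129t^2 + (2193/4)t - 1935
  507·L_3(t) = (169/6)t^3 - (169/2)t^2 - (1352/3)t + 1352
Adding term by term: 4t^3 + t^2 - 4t + 2

g(t) = 4t^3 + t^2 - 4t + 2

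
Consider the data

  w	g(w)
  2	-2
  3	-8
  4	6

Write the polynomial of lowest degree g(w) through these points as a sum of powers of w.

Newton's divided differences:
g[2,3] = (-8 - (-2)) / (3 - 2) = -6
g[3,4] = (6 - (-8)) / (4 - 3) = 14
g[2,3,4] = (14 - (-6)) / (4 - 2) = 10
g(w) = -2 + (-6)·(w - 2) + 10·(w - 2)(w - 3)
Expanding: g(w) = 10w^2 - 56w + 70

g(w) = 10w^2 - 56w + 70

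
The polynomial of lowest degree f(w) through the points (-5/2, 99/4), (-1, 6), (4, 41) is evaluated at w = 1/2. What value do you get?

Using Newton's divided-difference form:
f[-5/2,-1] = (6 - 99/4) / (-1 - (-5/2)) = -25/2
f[-1,4] = (41 - 6) / (4 - (-1)) = 7
f[-5/2,-1,4] = (7 - (-25/2)) / (4 - (-5/2)) = 3
f(1/2) = 99/4 + (-25/2)·(3) + 3·(3)·(3/2) = 3/4

3/4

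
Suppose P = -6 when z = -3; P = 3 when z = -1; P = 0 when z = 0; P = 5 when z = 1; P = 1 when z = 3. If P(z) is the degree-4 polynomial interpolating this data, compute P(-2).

179/24

Using Newton's divided-difference form:
P[-3,-1] = (3 - (-6)) / (-1 - (-3)) = 9/2
P[-1,0] = (0 - 3) / (0 - (-1)) = -3
P[0,1] = (5 - 0) / (1 - 0) = 5
P[1,3] = (1 - 5) / (3 - 1) = -2
P[-3,-1,0] = (-3 - 9/2) / (0 - (-3)) = -5/2
P[-1,0,1] = (5 - (-3)) / (1 - (-1)) = 4
P[0,1,3] = (-2 - 5) / (3 - 0) = -7/3
P[-3,-1,0,1] = (4 - (-5/2)) / (1 - (-3)) = 13/8
P[-1,0,1,3] = (-7/3 - 4) / (3 - (-1)) = -19/12
P[-3,-1,0,1,3] = (-19/12 - 13/8) / (3 - (-3)) = -77/144
P(-2) = -6 + (9/2)·(1) + (-5/2)·(1)·(-1) + (13/8)·(1)·(-1)·(-2) + (-77/144)·(1)·(-1)·(-2)·(-3) = 179/24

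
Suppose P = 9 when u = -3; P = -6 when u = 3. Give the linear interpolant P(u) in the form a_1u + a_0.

P(u) = -(5/2)u + 3/2

Build the Lagrange basis polynomials:
L_0(u) = (u - 3) / [-6] = -(1/6)u + 1/2
L_1(u) = (u + 3) / [6] = (1/6)u + 1/2
P(u) = 9·L_0 + (-6)·L_1
  9·L_0(u) = -(3/2)u + 9/2
  (-6)·L_1(u) = -u - 3
Adding term by term: -(5/2)u + 3/2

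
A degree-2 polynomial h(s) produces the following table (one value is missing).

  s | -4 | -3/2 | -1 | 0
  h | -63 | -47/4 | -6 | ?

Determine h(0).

1

The 3 known values determine h uniquely (degree ≤ 2).
Evaluate each Lagrange basis at s = 0:
L_0(0) = (3/2)·(1)/[(-5/2)·(-3)] = 1/5
L_1(0) = (4)·(1)/[(5/2)·(-1/2)] = -16/5
L_2(0) = (4)·(3/2)/[(3)·(1/2)] = 4
Sum: (-63)·(1/5) + (-47/4)·(-16/5) + (-6)·(4) = 1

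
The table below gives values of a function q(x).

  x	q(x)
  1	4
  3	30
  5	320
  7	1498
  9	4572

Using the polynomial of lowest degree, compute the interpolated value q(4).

112

Evaluate each Lagrange basis at x = 4:
L_0(4) = (1)·(-1)·(-3)·(-5)/[(-2)·(-4)·(-6)·(-8)] = -5/128
L_1(4) = (3)·(-1)·(-3)·(-5)/[(2)·(-2)·(-4)·(-6)] = 15/32
L_2(4) = (3)·(1)·(-3)·(-5)/[(4)·(2)·(-2)·(-4)] = 45/64
L_3(4) = (3)·(1)·(-1)·(-5)/[(6)·(4)·(2)·(-2)] = -5/32
L_4(4) = (3)·(1)·(-1)·(-3)/[(8)·(6)·(4)·(2)] = 3/128
Sum: 4·(-5/128) + 30·(15/32) + 320·(45/64) + 1498·(-5/32) + 4572·(3/128) = 112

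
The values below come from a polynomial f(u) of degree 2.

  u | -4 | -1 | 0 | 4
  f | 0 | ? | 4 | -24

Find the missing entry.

The 3 known values determine f uniquely (degree ≤ 2).
Evaluate each Lagrange basis at u = -1:
L_0(-1) = (-1)·(-5)/[(-4)·(-8)] = 5/32
L_1(-1) = (3)·(-5)/[(4)·(-4)] = 15/16
L_2(-1) = (3)·(-1)/[(8)·(4)] = -3/32
Sum: 0 + 4·(15/16) + (-24)·(-3/32) = 6

6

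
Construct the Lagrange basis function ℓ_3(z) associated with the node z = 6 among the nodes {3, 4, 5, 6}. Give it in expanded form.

ℓ_3(z) = (1/6)z^3 - 2z^2 + (47/6)z - 10

ℓ_3(z) = (z - 3)(z - 4)(z - 5) / [(3)·(2)·(1)]
       = (z^3 - 12z^2 + 47z - 60) / (6)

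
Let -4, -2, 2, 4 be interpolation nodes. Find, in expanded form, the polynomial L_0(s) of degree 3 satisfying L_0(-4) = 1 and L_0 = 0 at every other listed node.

L_0(s) = (s + 2)(s - 2)(s - 4) / [(-2)·(-6)·(-8)]
       = (s^3 - 4s^2 - 4s + 16) / (-96)

L_0(s) = -(1/96)s^3 + (1/24)s^2 + (1/24)s - 1/6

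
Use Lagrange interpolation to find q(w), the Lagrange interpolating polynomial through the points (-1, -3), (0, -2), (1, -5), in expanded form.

q(w) = -2w^2 - w - 2

L_0(w) = w(w - 1) / [2] = (1/2)w^2 - (1/2)w
L_1(w) = (w + 1)(w - 1) / [-1] = -w^2 + 1
L_2(w) = (w + 1)w / [2] = (1/2)w^2 + (1/2)w
q(w) = (-3)·L_0 + (-2)·L_1 + (-5)·L_2
  (-3)·L_0(w) = -(3/2)w^2 + (3/2)w
  (-2)·L_1(w) = 2w^2 - 2
  (-5)·L_2(w) = -(5/2)w^2 - (5/2)w
Adding term by term: -2w^2 - w - 2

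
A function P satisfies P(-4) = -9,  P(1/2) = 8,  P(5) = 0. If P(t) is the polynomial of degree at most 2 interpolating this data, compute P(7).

Evaluate each Lagrange basis at t = 7:
L_0(7) = (13/2)·(2)/[(-9/2)·(-9)] = 26/81
L_1(7) = (11)·(2)/[(9/2)·(-9/2)] = -88/81
L_2(7) = (11)·(13/2)/[(9)·(9/2)] = 143/81
Sum: (-9)·(26/81) + 8·(-88/81) + 0 = -938/81

-938/81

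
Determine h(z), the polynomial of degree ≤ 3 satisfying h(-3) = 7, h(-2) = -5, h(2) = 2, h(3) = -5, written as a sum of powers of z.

h(z) = -(3/4)z^3 + (1/2)z^2 + (19/4)z - 7/2

Build the Lagrange basis polynomials:
L_0(z) = (z + 2)(z - 2)(z - 3) / [-30] = -(1/30)z^3 + (1/10)z^2 + (2/15)z - 2/5
L_1(z) = (z + 3)(z - 2)(z - 3) / [20] = (1/20)z^3 - (1/10)z^2 - (9/20)z + 9/10
L_2(z) = (z + 3)(z + 2)(z - 3) / [-20] = -(1/20)z^3 - (1/10)z^2 + (9/20)z + 9/10
L_3(z) = (z + 3)(z + 2)(z - 2) / [30] = (1/30)z^3 + (1/10)z^2 - (2/15)z - 2/5
h(z) = 7·L_0 + (-5)·L_1 + 2·L_2 + (-5)·L_3
  7·L_0(z) = -(7/30)z^3 + (7/10)z^2 + (14/15)z - 14/5
  (-5)·L_1(z) = -(1/4)z^3 + (1/2)z^2 + (9/4)z - 9/2
  2·L_2(z) = -(1/10)z^3 - (1/5)z^2 + (9/10)z + 9/5
  (-5)·L_3(z) = -(1/6)z^3 - (1/2)z^2 + (2/3)z + 2
Adding term by term: -(3/4)z^3 + (1/2)z^2 + (19/4)z - 7/2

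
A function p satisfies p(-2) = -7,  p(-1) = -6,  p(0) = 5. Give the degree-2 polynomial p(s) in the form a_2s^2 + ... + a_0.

p(s) = 5s^2 + 16s + 5

L_0(s) = (s + 1)s / [2] = (1/2)s^2 + (1/2)s
L_1(s) = (s + 2)s / [-1] = -s^2 - 2s
L_2(s) = (s + 2)(s + 1) / [2] = (1/2)s^2 + (3/2)s + 1
p(s) = (-7)·L_0 + (-6)·L_1 + 5·L_2
  (-7)·L_0(s) = -(7/2)s^2 - (7/2)s
  (-6)·L_1(s) = 6s^2 + 12s
  5·L_2(s) = (5/2)s^2 + (15/2)s + 5
Adding term by term: 5s^2 + 16s + 5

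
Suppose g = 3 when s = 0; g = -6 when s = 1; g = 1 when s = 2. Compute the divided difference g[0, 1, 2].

8

g[0,1] = (-6 - 3) / (1 - 0) = -9
g[1,2] = (1 - (-6)) / (2 - 1) = 7
g[0,1,2] = (7 - (-9)) / (2 - 0) = 8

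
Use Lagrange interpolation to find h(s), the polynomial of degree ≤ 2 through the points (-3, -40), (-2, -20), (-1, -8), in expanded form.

h(s) = -4s^2 - 4

Build the Lagrange basis polynomials:
L_0(s) = (s + 2)(s + 1) / [2] = (1/2)s^2 + (3/2)s + 1
L_1(s) = (s + 3)(s + 1) / [-1] = -s^2 - 4s - 3
L_2(s) = (s + 3)(s + 2) / [2] = (1/2)s^2 + (5/2)s + 3
h(s) = (-40)·L_0 + (-20)·L_1 + (-8)·L_2
  (-40)·L_0(s) = -20s^2 - 60s - 40
  (-20)·L_1(s) = 20s^2 + 80s + 60
  (-8)·L_2(s) = -4s^2 - 20s - 24
Adding term by term: -4s^2 - 4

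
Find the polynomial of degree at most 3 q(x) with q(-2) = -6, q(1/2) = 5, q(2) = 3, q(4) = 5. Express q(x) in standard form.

q(x) = (7/20)x^3 - (193/120)x^2 + (17/20)x + 74/15

L_0(x) = (x - 1/2)(x - 2)(x - 4) / [-60] = -(1/60)x^3 + (13/120)x^2 - (11/60)x + 1/15
L_1(x) = (x + 2)(x - 2)(x - 4) / [105/8] = (8/105)x^3 - (32/105)x^2 - (32/105)x + 128/105
L_2(x) = (x + 2)(x - 1/2)(x - 4) / [-12] = -(1/12)x^3 + (5/24)x^2 + (7/12)x - 1/3
L_3(x) = (x + 2)(x - 1/2)(x - 2) / [42] = (1/42)x^3 - (1/84)x^2 - (2/21)x + 1/21
q(x) = (-6)·L_0 + 5·L_1 + 3·L_2 + 5·L_3
  (-6)·L_0(x) = (1/10)x^3 - (13/20)x^2 + (11/10)x - 2/5
  5·L_1(x) = (8/21)x^3 - (32/21)x^2 - (32/21)x + 128/21
  3·L_2(x) = -(1/4)x^3 + (5/8)x^2 + (7/4)x - 1
  5·L_3(x) = (5/42)x^3 - (5/84)x^2 - (10/21)x + 5/21
Adding term by term: (7/20)x^3 - (193/120)x^2 + (17/20)x + 74/15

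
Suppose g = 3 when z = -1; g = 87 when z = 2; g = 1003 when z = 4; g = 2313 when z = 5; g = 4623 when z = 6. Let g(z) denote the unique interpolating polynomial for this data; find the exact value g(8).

Using Newton's divided-difference form:
g[-1,2] = (87 - 3) / (2 - (-1)) = 28
g[2,4] = (1003 - 87) / (4 - 2) = 458
g[4,5] = (2313 - 1003) / (5 - 4) = 1310
g[5,6] = (4623 - 2313) / (6 - 5) = 2310
g[-1,2,4] = (458 - 28) / (4 - (-1)) = 86
g[2,4,5] = (1310 - 458) / (5 - 2) = 284
g[4,5,6] = (2310 - 1310) / (6 - 4) = 500
g[-1,2,4,5] = (284 - 86) / (5 - (-1)) = 33
g[2,4,5,6] = (500 - 284) / (6 - 2) = 54
g[-1,2,4,5,6] = (54 - 33) / (6 - (-1)) = 3
g(8) = 3 + 28·(9) + 86·(9)·(6) + 33·(9)·(6)·(4) + 3·(9)·(6)·(4)·(3) = 13971

13971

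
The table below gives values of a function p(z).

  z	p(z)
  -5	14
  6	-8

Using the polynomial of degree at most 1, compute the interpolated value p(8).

Evaluate each Lagrange basis at z = 8:
L_0(8) = (2)/[(-11)] = -2/11
L_1(8) = (13)/[(11)] = 13/11
Sum: 14·(-2/11) + (-8)·(13/11) = -12

-12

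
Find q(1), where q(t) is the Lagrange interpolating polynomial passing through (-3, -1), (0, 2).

3

L_0(1) = (1)/[(-3)] = -1/3
L_1(1) = (4)/[(3)] = 4/3
Sum: (-1)·(-1/3) + 2·(4/3) = 3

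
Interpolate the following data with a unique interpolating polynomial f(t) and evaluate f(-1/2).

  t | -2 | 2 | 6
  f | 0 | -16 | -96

Using Newton's divided-difference form:
f[-2,2] = (-16 - 0) / (2 - (-2)) = -4
f[2,6] = (-96 - (-16)) / (6 - 2) = -20
f[-2,2,6] = (-20 - (-4)) / (6 - (-2)) = -2
f(-1/2) = 0 + (-4)·(3/2) + (-2)·(3/2)·(-5/2) = 3/2

3/2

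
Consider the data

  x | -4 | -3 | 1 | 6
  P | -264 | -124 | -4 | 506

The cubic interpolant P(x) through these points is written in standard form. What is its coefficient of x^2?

Build the Lagrange basis polynomials:
L_0(x) = (x + 3)(x - 1)(x - 6) / [-50] = -(1/50)x^3 + (2/25)x^2 + (3/10)x - 9/25
L_1(x) = (x + 4)(x - 1)(x - 6) / [36] = (1/36)x^3 - (1/12)x^2 - (11/18)x + 2/3
L_2(x) = (x + 4)(x + 3)(x - 6) / [-100] = -(1/100)x^3 - (1/100)x^2 + (3/10)x + 18/25
L_3(x) = (x + 4)(x + 3)(x - 1) / [450] = (1/450)x^3 + (1/75)x^2 + (1/90)x - 2/75
P(x) = (-264)·L_0 + (-124)·L_1 + (-4)·L_2 + 506·L_3
Only the coefficient of x^2 is needed; take it from each L_i and combine:
(-264)·(2/25) + (-124)·(-1/12) + (-4)·(-1/100) + 506·(1/75) = -4

-4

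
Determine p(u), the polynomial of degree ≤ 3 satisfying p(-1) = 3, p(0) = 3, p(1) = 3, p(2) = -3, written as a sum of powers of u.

p(u) = -u^3 + u + 3

L_0(u) = u(u - 1)(u - 2) / [-6] = -(1/6)u^3 + (1/2)u^2 - (1/3)u
L_1(u) = (u + 1)(u - 1)(u - 2) / [2] = (1/2)u^3 - u^2 - (1/2)u + 1
L_2(u) = (u + 1)u(u - 2) / [-2] = -(1/2)u^3 + (1/2)u^2 + u
L_3(u) = (u + 1)u(u - 1) / [6] = (1/6)u^3 - (1/6)u
p(u) = 3·L_0 + 3·L_1 + 3·L_2 + (-3)·L_3
  3·L_0(u) = -(1/2)u^3 + (3/2)u^2 - u
  3·L_1(u) = (3/2)u^3 - 3u^2 - (3/2)u + 3
  3·L_2(u) = -(3/2)u^3 + (3/2)u^2 + 3u
  (-3)·L_3(u) = -(1/2)u^3 + (1/2)u
Adding term by term: -u^3 + u + 3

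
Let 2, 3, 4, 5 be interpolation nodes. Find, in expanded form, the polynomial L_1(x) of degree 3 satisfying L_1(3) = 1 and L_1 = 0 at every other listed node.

L_1(x) = (x - 2)(x - 4)(x - 5) / [(1)·(-1)·(-2)]
       = (x^3 - 11x^2 + 38x - 40) / (2)

L_1(x) = (1/2)x^3 - (11/2)x^2 + 19x - 20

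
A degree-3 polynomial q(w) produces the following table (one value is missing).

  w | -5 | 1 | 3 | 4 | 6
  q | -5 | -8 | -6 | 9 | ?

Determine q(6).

The 4 known values determine q uniquely (degree ≤ 3).
Evaluate each Lagrange basis at w = 6:
L_0(6) = (5)·(3)·(2)/[(-6)·(-8)·(-9)] = -5/72
L_1(6) = (11)·(3)·(2)/[(6)·(-2)·(-3)] = 11/6
L_2(6) = (11)·(5)·(2)/[(8)·(2)·(-1)] = -55/8
L_3(6) = (11)·(5)·(3)/[(9)·(3)·(1)] = 55/9
Sum: (-5)·(-5/72) + (-8)·(11/6) + (-6)·(-55/8) + 9·(55/9) = 5899/72

5899/72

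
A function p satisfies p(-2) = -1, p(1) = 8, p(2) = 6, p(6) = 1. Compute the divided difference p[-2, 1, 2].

p[-2,1] = (8 - (-1)) / (1 - (-2)) = 3
p[1,2] = (6 - 8) / (2 - 1) = -2
p[-2,1,2] = (-2 - 3) / (2 - (-2)) = -5/4

-5/4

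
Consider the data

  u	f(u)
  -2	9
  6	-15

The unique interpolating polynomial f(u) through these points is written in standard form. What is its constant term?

3

Build the Lagrange basis polynomials:
L_0(u) = (u - 6) / [-8] = -(1/8)u + 3/4
L_1(u) = (u + 2) / [8] = (1/8)u + 1/4
f(u) = 9·L_0 + (-15)·L_1
Only the constant term is needed; take it from each L_i and combine:
9·(3/4) + (-15)·(1/4) = 3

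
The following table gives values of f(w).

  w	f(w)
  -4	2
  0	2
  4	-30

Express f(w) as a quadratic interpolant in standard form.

f(w) = -w^2 - 4w + 2

Newton's divided differences:
f[-4,0] = (2 - 2) / (0 - (-4)) = 0
f[0,4] = (-30 - 2) / (4 - 0) = -8
f[-4,0,4] = (-8 - 0) / (4 - (-4)) = -1
f(w) = 2 + (-1)·(w + 4)w
Expanding: f(w) = -w^2 - 4w + 2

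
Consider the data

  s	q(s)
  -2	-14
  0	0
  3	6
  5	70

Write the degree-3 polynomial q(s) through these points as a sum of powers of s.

Newton's divided differences:
q[-2,0] = (0 - (-14)) / (0 - (-2)) = 7
q[0,3] = (6 - 0) / (3 - 0) = 2
q[3,5] = (70 - 6) / (5 - 3) = 32
q[-2,0,3] = (2 - 7) / (3 - (-2)) = -1
q[0,3,5] = (32 - 2) / (5 - 0) = 6
q[-2,0,3,5] = (6 - (-1)) / (5 - (-2)) = 1
q(s) = -14 + 7·(s + 2) + (-1)·(s + 2)s + 1·(s + 2)s(s - 3)
Expanding: q(s) = s^3 - 2s^2 - s

q(s) = s^3 - 2s^2 - s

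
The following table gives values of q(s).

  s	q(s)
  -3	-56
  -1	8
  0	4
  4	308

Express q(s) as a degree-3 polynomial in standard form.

Newton's divided differences:
q[-3,-1] = (8 - (-56)) / (-1 - (-3)) = 32
q[-1,0] = (4 - 8) / (0 - (-1)) = -4
q[0,4] = (308 - 4) / (4 - 0) = 76
q[-3,-1,0] = (-4 - 32) / (0 - (-3)) = -12
q[-1,0,4] = (76 - (-4)) / (4 - (-1)) = 16
q[-3,-1,0,4] = (16 - (-12)) / (4 - (-3)) = 4
q(s) = -56 + 32·(s + 3) + (-12)·(s + 3)(s + 1) + 4·(s + 3)(s + 1)s
Expanding: q(s) = 4s^3 + 4s^2 - 4s + 4

q(s) = 4s^3 + 4s^2 - 4s + 4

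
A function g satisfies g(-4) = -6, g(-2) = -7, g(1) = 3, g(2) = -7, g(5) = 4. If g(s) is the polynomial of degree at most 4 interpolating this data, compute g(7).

Using Newton's divided-difference form:
g[-4,-2] = (-7 - (-6)) / (-2 - (-4)) = -1/2
g[-2,1] = (3 - (-7)) / (1 - (-2)) = 10/3
g[1,2] = (-7 - 3) / (2 - 1) = -10
g[2,5] = (4 - (-7)) / (5 - 2) = 11/3
g[-4,-2,1] = (10/3 - (-1/2)) / (1 - (-4)) = 23/30
g[-2,1,2] = (-10 - 10/3) / (2 - (-2)) = -10/3
g[1,2,5] = (11/3 - (-10)) / (5 - 1) = 41/12
g[-4,-2,1,2] = (-10/3 - 23/30) / (2 - (-4)) = -41/60
g[-2,1,2,5] = (41/12 - (-10/3)) / (5 - (-2)) = 27/28
g[-4,-2,1,2,5] = (27/28 - (-41/60)) / (5 - (-4)) = 173/945
g(7) = -6 + (-1/2)·(11) + (23/30)·(11)·(9) + (-41/60)·(11)·(9)·(6) + (173/945)·(11)·(9)·(6)·(5) = 2831/14

2831/14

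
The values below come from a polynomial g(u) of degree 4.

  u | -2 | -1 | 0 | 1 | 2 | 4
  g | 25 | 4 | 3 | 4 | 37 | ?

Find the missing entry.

559

The 5 known values determine g uniquely (degree ≤ 4).
Evaluate each Lagrange basis at u = 4:
L_0(4) = (5)·(4)·(3)·(2)/[(-1)·(-2)·(-3)·(-4)] = 5
L_1(4) = (6)·(4)·(3)·(2)/[(1)·(-1)·(-2)·(-3)] = -24
L_2(4) = (6)·(5)·(3)·(2)/[(2)·(1)·(-1)·(-2)] = 45
L_3(4) = (6)·(5)·(4)·(2)/[(3)·(2)·(1)·(-1)] = -40
L_4(4) = (6)·(5)·(4)·(3)/[(4)·(3)·(2)·(1)] = 15
Sum: 25·(5) + 4·(-24) + 3·(45) + 4·(-40) + 37·(15) = 559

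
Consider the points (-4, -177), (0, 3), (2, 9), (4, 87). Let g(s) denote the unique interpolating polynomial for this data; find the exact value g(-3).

L_0(-3) = (-3)·(-5)·(-7)/[(-4)·(-6)·(-8)] = 35/64
L_1(-3) = (1)·(-5)·(-7)/[(4)·(-2)·(-4)] = 35/32
L_2(-3) = (1)·(-3)·(-7)/[(6)·(2)·(-2)] = -7/8
L_3(-3) = (1)·(-3)·(-5)/[(8)·(4)·(2)] = 15/64
Sum: (-177)·(35/64) + 3·(35/32) + 9·(-7/8) + 87·(15/64) = -81

-81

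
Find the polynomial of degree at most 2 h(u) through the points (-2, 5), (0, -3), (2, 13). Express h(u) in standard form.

Newton's divided differences:
h[-2,0] = (-3 - 5) / (0 - (-2)) = -4
h[0,2] = (13 - (-3)) / (2 - 0) = 8
h[-2,0,2] = (8 - (-4)) / (2 - (-2)) = 3
h(u) = 5 + (-4)·(u + 2) + 3·(u + 2)u
Expanding: h(u) = 3u^2 + 2u - 3

h(u) = 3u^2 + 2u - 3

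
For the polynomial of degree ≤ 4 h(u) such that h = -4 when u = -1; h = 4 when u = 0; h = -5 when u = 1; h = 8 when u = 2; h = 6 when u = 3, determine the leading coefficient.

-19/6

The leading coefficient equals the top divided difference h[-1,0,1,2,3].
h[-1,0] = (4 - (-4)) / (0 - (-1)) = 8
h[0,1] = (-5 - 4) / (1 - 0) = -9
h[1,2] = (8 - (-5)) / (2 - 1) = 13
h[2,3] = (6 - 8) / (3 - 2) = -2
h[-1,0,1] = (-9 - 8) / (1 - (-1)) = -17/2
h[0,1,2] = (13 - (-9)) / (2 - 0) = 11
h[1,2,3] = (-2 - 13) / (3 - 1) = -15/2
h[-1,0,1,2] = (11 - (-17/2)) / (2 - (-1)) = 13/2
h[0,1,2,3] = (-15/2 - 11) / (3 - 0) = -37/6
h[-1,0,1,2,3] = (-37/6 - 13/2) / (3 - (-1)) = -19/6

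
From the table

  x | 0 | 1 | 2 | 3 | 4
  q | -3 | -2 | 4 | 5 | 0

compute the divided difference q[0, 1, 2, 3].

q[0,1] = (-2 - (-3)) / (1 - 0) = 1
q[1,2] = (4 - (-2)) / (2 - 1) = 6
q[2,3] = (5 - 4) / (3 - 2) = 1
q[0,1,2] = (6 - 1) / (2 - 0) = 5/2
q[1,2,3] = (1 - 6) / (3 - 1) = -5/2
q[0,1,2,3] = (-5/2 - 5/2) / (3 - 0) = -5/3

-5/3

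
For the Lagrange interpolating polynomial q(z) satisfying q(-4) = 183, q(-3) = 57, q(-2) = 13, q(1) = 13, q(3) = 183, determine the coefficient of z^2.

L_0(z) = (z + 3)(z + 2)(z - 1)(z - 3) / [70] = (1/70)z^4 + (1/70)z^3 - (11/70)z^2 - (9/70)z + 9/35
L_1(z) = (z + 4)(z + 2)(z - 1)(z - 3) / [-24] = -(1/24)z^4 - (1/12)z^3 + (13/24)z^2 + (7/12)z - 1
L_2(z) = (z + 4)(z + 3)(z - 1)(z - 3) / [30] = (1/30)z^4 + (1/10)z^3 - (13/30)z^2 - (9/10)z + 6/5
L_3(z) = (z + 4)(z + 3)(z + 2)(z - 3) / [-120] = -(1/120)z^4 - (1/20)z^3 + (1/120)z^2 + (9/20)z + 3/5
L_4(z) = (z + 4)(z + 3)(z + 2)(z - 1) / [420] = (1/420)z^4 + (2/105)z^3 + (17/420)z^2 - (1/210)z - 2/35
q(z) = 183·L_0 + 57·L_1 + 13·L_2 + 13·L_3 + 183·L_4
Only the coefficient of z^2 is needed; take it from each L_i and combine:
183·(-11/70) + 57·(13/24) + 13·(-13/30) + 13·(1/120) + 183·(17/420) = 4

4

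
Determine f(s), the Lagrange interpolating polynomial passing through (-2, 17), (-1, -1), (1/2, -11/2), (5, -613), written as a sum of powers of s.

f(s) = -4s^3 - 4s^2 - 2s - 3

L_0(s) = (s + 1)(s - 1/2)(s - 5) / [-35/2] = -(2/35)s^3 + (9/35)s^2 + (6/35)s - 1/7
L_1(s) = (s + 2)(s - 1/2)(s - 5) / [9] = (1/9)s^3 - (7/18)s^2 - (17/18)s + 5/9
L_2(s) = (s + 2)(s + 1)(s - 5) / [-135/8] = -(8/135)s^3 + (16/135)s^2 + (104/135)s + 16/27
L_3(s) = (s + 2)(s + 1)(s - 1/2) / [189] = (1/189)s^3 + (5/378)s^2 + (1/378)s - 1/189
f(s) = 17·L_0 + (-1)·L_1 + (-11/2)·L_2 + (-613)·L_3
  17·L_0(s) = -(34/35)s^3 + (153/35)s^2 + (102/35)s - 17/7
  (-1)·L_1(s) = -(1/9)s^3 + (7/18)s^2 + (17/18)s - 5/9
  (-11/2)·L_2(s) = (44/135)s^3 - (88/135)s^2 - (572/135)s - 88/27
  (-613)·L_3(s) = -(613/189)s^3 - (3065/378)s^2 - (613/378)s + 613/189
Adding term by term: -4s^3 - 4s^2 - 2s - 3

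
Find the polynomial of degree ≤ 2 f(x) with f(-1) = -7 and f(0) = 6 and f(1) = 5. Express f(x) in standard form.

L_0(x) = x(x - 1) / [2] = (1/2)x^2 - (1/2)x
L_1(x) = (x + 1)(x - 1) / [-1] = -x^2 + 1
L_2(x) = (x + 1)x / [2] = (1/2)x^2 + (1/2)x
f(x) = (-7)·L_0 + 6·L_1 + 5·L_2
  (-7)·L_0(x) = -(7/2)x^2 + (7/2)x
  6·L_1(x) = -6x^2 + 6
  5·L_2(x) = (5/2)x^2 + (5/2)x
Adding term by term: -7x^2 + 6x + 6

f(x) = -7x^2 + 6x + 6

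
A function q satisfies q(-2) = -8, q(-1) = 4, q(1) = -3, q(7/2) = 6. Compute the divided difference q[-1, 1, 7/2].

q[-1,1] = (-3 - 4) / (1 - (-1)) = -7/2
q[1,7/2] = (6 - (-3)) / (7/2 - 1) = 18/5
q[-1,1,7/2] = (18/5 - (-7/2)) / (7/2 - (-1)) = 71/45

71/45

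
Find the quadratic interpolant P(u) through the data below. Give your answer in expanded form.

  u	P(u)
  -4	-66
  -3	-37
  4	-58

P(u) = -4u^2 + u + 2

Build the Lagrange basis polynomials:
L_0(u) = (u + 3)(u - 4) / [8] = (1/8)u^2 - (1/8)u - 3/2
L_1(u) = (u + 4)(u - 4) / [-7] = -(1/7)u^2 + 16/7
L_2(u) = (u + 4)(u + 3) / [56] = (1/56)u^2 + (1/8)u + 3/14
P(u) = (-66)·L_0 + (-37)·L_1 + (-58)·L_2
  (-66)·L_0(u) = -(33/4)u^2 + (33/4)u + 99
  (-37)·L_1(u) = (37/7)u^2 - 592/7
  (-58)·L_2(u) = -(29/28)u^2 - (29/4)u - 87/7
Adding term by term: -4u^2 + u + 2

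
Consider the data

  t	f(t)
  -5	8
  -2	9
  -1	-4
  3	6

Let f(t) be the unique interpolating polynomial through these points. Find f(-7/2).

Using Newton's divided-difference form:
f[-5,-2] = (9 - 8) / (-2 - (-5)) = 1/3
f[-2,-1] = (-4 - 9) / (-1 - (-2)) = -13
f[-1,3] = (6 - (-4)) / (3 - (-1)) = 5/2
f[-5,-2,-1] = (-13 - 1/3) / (-1 - (-5)) = -10/3
f[-2,-1,3] = (5/2 - (-13)) / (3 - (-2)) = 31/10
f[-5,-2,-1,3] = (31/10 - (-10/3)) / (3 - (-5)) = 193/240
f(-7/2) = 8 + (1/3)·(3/2) + (-10/3)·(3/2)·(-3/2) + (193/240)·(3/2)·(-3/2)·(-5/2) = 2627/128

2627/128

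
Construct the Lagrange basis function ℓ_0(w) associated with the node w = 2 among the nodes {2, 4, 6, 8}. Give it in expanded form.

ℓ_0(w) = -(1/48)w^3 + (3/8)w^2 - (13/6)w + 4

ℓ_0(w) = (w - 4)(w - 6)(w - 8) / [(-2)·(-4)·(-6)]
       = (w^3 - 18w^2 + 104w - 192) / (-48)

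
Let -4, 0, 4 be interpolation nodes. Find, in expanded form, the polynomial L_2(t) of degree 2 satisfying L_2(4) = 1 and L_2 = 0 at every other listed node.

L_2(t) = (t + 4)t / [(8)·(4)]
       = (t^2 + 4t) / (32)

L_2(t) = (1/32)t^2 + (1/8)t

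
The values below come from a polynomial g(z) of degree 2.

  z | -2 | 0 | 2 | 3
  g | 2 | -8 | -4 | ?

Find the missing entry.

The 3 known values determine g uniquely (degree ≤ 2).
Evaluate each Lagrange basis at z = 3:
L_0(3) = (3)·(1)/[(-2)·(-4)] = 3/8
L_1(3) = (5)·(1)/[(2)·(-2)] = -5/4
L_2(3) = (5)·(3)/[(4)·(2)] = 15/8
Sum: 2·(3/8) + (-8)·(-5/4) + (-4)·(15/8) = 13/4

13/4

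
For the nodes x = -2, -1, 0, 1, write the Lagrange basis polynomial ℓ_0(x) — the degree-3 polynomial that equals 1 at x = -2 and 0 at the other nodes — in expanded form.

ℓ_0(x) = (x + 1)x(x - 1) / [(-1)·(-2)·(-3)]
       = (x^3 - x) / (-6)

ℓ_0(x) = -(1/6)x^3 + (1/6)x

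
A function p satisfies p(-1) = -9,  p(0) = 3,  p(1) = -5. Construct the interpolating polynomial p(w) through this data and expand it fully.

Build the Lagrange basis polynomials:
L_0(w) = w(w - 1) / [2] = (1/2)w^2 - (1/2)w
L_1(w) = (w + 1)(w - 1) / [-1] = -w^2 + 1
L_2(w) = (w + 1)w / [2] = (1/2)w^2 + (1/2)w
p(w) = (-9)·L_0 + 3·L_1 + (-5)·L_2
  (-9)·L_0(w) = -(9/2)w^2 + (9/2)w
  3·L_1(w) = -3w^2 + 3
  (-5)·L_2(w) = -(5/2)w^2 - (5/2)w
Adding term by term: -10w^2 + 2w + 3

p(w) = -10w^2 + 2w + 3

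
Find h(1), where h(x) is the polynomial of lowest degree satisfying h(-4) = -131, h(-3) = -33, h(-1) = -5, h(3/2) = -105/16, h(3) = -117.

Using Newton's divided-difference form:
h[-4,-3] = (-33 - (-131)) / (-3 - (-4)) = 98
h[-3,-1] = (-5 - (-33)) / (-1 - (-3)) = 14
h[-1,3/2] = (-105/16 - (-5)) / (3/2 - (-1)) = -5/8
h[3/2,3] = (-117 - (-105/16)) / (3 - 3/2) = -589/8
h[-4,-3,-1] = (14 - 98) / (-1 - (-4)) = -28
h[-3,-1,3/2] = (-5/8 - 14) / (3/2 - (-3)) = -13/4
h[-1,3/2,3] = (-589/8 - (-5/8)) / (3 - (-1)) = -73/4
h[-4,-3,-1,3/2] = (-13/4 - (-28)) / (3/2 - (-4)) = 9/2
h[-3,-1,3/2,3] = (-73/4 - (-13/4)) / (3 - (-3)) = -5/2
h[-4,-3,-1,3/2,3] = (-5/2 - 9/2) / (3 - (-4)) = -1
h(1) = -131 + 98·(5) + (-28)·(5)·(4) + (9/2)·(5)·(4)·(2) + (-1)·(5)·(4)·(2)·(-1/2) = -1

-1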